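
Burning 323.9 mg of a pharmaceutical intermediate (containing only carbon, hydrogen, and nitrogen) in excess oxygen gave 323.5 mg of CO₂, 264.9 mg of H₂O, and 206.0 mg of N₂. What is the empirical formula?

CH4N2

mol C = 0.3235 g CO₂ ÷ 44.009 g/mol = 0.0073508 mol
mol H = 2 × 0.2649 g H₂O ÷ 18.015 g/mol = 0.029409 mol
mol N = 2 × 0.2060 g N₂ ÷ 28.014 g/mol = 0.014707 mol
Divide by the smallest (0.0073508 mol): C 1.000, H 4.001, N 2.001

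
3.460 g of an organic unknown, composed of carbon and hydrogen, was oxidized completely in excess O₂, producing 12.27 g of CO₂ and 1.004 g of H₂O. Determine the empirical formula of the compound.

C5H2

mol C = 12.27 g CO₂ ÷ 44.009 g/mol = 0.27881 mol
mol H = 2 × 1.004 g H₂O ÷ 18.015 g/mol = 0.11146 mol
Divide by the smallest (0.11146 mol): C 2.501, H 1.000
Multiplying each by 2 gives whole numbers: C 5.00, H 2.00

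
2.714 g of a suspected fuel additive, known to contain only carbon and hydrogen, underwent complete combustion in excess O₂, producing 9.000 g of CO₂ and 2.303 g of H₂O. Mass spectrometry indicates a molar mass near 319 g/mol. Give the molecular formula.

mol C = 9.000 g CO₂ ÷ 44.009 g/mol = 0.20450 mol
mol H = 2 × 2.303 g H₂O ÷ 18.015 g/mol = 0.25568 mol
Divide by the smallest (0.20450 mol): C 1.000, H 1.250
Multiplying each by 4 gives whole numbers: C 4.00, H 5.00
Empirical formula: C4H5
Empirical-formula mass = 53.08 g/mol; 319 ÷ 53.08 ≈ 6, so the molecular formula is C24H30.

C24H30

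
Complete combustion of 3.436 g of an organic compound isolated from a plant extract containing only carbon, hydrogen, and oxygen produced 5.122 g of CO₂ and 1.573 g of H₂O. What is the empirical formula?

mol C = 5.122 g CO₂ ÷ 44.009 g/mol = 0.11639 mol
mol H = 2 × 1.573 g H₂O ÷ 18.015 g/mol = 0.17463 mol
mass O = 3.436 − (1.3979 + 0.17603) = 1.8621 g → mol O = 1.8621 ÷ 15.999 = 0.11639 mol
Divide by the smallest (0.11639 mol): C 1.000, H 1.500, O 1.000
Multiplying each by 2 gives whole numbers: C 2.00, H 3.00, O 2.00

C2H3O2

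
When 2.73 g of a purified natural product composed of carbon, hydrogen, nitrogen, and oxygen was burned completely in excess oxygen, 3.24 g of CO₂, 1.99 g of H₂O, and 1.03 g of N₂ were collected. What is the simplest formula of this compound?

C2H6N2O

mol C = 3.24 g CO₂ ÷ 44.009 g/mol = 0.07362 mol
mol H = 2 × 1.99 g H₂O ÷ 18.015 g/mol = 0.2209 mol
mol N = 2 × 1.03 g N₂ ÷ 28.014 g/mol = 0.07353 mol
mass O = 2.73 − (0.8843 + 0.2227 + 1.030) = 0.5930 g → mol O = 0.5930 ÷ 15.999 = 0.03707 mol
Divide by the smallest (0.03707 mol): C 1.986, H 5.960, N 1.984, O 1.000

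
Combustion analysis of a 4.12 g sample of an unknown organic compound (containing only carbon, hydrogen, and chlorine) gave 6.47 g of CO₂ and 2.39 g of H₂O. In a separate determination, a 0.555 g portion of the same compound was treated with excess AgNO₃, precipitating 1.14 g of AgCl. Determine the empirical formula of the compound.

mol C = 6.47 g CO₂ ÷ 44.009 g/mol = 0.1470 mol
mol H = 2 × 2.39 g H₂O ÷ 18.015 g/mol = 0.2653 mol
From the AgCl data: mol Cl per gram of compound = (1.14 ÷ 143.318) ÷ 0.555 = 0.01433 mol/g, so in the 4.12 g combustion sample mol Cl = 0.05905 mol
Divide by the smallest (0.05905 mol): C 2.490, H 4.494, Cl 1.000
Multiplying each by 2 gives whole numbers: C 4.98, H 8.99, Cl 2.00

C5H9Cl2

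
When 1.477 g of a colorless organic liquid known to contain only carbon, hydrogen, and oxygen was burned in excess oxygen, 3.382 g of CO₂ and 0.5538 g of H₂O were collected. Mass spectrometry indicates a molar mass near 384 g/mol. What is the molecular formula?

C20H16O8

mol C = 3.382 g CO₂ ÷ 44.009 g/mol = 0.076848 mol
mol H = 2 × 0.5538 g H₂O ÷ 18.015 g/mol = 0.061482 mol
mass O = 1.477 − (0.92302 + 0.061974) = 0.49201 g → mol O = 0.49201 ÷ 15.999 = 0.030752 mol
Divide by the smallest (0.030752 mol): C 2.499, H 1.999, O 1.000
Multiplying each by 2 gives whole numbers: C 5.00, H 4.00, O 2.00
Empirical formula: C5H4O2
Empirical-formula mass = 96.08 g/mol; 384 ÷ 96.08 ≈ 4, so the molecular formula is C20H16O8.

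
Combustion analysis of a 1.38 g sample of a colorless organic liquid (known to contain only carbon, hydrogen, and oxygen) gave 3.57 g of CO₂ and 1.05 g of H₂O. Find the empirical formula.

mol C = 3.57 g CO₂ ÷ 44.009 g/mol = 0.08112 mol
mol H = 2 × 1.05 g H₂O ÷ 18.015 g/mol = 0.1166 mol
mass O = 1.38 − (0.9743 + 0.1175) = 0.2882 g → mol O = 0.2882 ÷ 15.999 = 0.01801 mol
Divide by the smallest (0.01801 mol): C 4.504, H 6.472, O 1.000
Multiplying each by 2 gives whole numbers: C 9.01, H 12.94, O 2.00

C9H13O2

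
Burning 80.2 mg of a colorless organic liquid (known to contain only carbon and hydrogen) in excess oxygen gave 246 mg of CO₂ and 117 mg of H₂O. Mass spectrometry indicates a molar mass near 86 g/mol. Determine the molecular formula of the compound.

C6H14

mol C = 0.246 g CO₂ ÷ 44.009 g/mol = 0.005590 mol
mol H = 2 × 0.117 g H₂O ÷ 18.015 g/mol = 0.01299 mol
Divide by the smallest (0.005590 mol): C 1.000, H 2.324
Multiplying each by 3 gives whole numbers: C 3.00, H 6.97
Empirical formula: C3H7
Empirical-formula mass = 43.09 g/mol; 86 ÷ 43.09 ≈ 2, so the molecular formula is C6H14.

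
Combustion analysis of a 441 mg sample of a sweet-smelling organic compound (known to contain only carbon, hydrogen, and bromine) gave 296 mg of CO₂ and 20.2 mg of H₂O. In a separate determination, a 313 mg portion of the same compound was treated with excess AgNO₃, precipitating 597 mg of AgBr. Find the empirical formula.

mol C = 0.296 g CO₂ ÷ 44.009 g/mol = 0.006726 mol
mol H = 2 × 0.0202 g H₂O ÷ 18.015 g/mol = 0.002243 mol
From the AgBr data: mol Br per gram of compound = (0.597 ÷ 187.772) ÷ 0.313 = 0.01016 mol/g, so in the 0.441 g combustion sample mol Br = 0.004480 mol
Divide by the smallest (0.002243 mol): C 2.999, H 1.000, Br 1.998

C3HBr2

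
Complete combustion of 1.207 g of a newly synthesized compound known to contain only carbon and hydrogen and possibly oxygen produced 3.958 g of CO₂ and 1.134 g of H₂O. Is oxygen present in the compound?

no

mol C = 3.958 g CO₂ ÷ 44.009 g/mol = 0.089936 mol
mol H = 2 × 1.134 g H₂O ÷ 18.015 g/mol = 0.12590 mol
C and H together account for 1.2071 g — essentially the entire 1.207 g sample — so the compound contains no oxygen.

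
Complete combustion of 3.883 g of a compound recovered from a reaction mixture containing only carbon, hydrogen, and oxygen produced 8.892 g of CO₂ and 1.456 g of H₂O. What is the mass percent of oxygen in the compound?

33.31%

mol C = 8.892 g CO₂ ÷ 44.009 g/mol = 0.20205 mol
mol H = 2 × 1.456 g H₂O ÷ 18.015 g/mol = 0.16164 mol
mass O = 3.883 − (2.4268 + 0.16294) = 1.2932 g → mol O = 1.2932 ÷ 15.999 = 0.080833 mol
mass % O = 1.2932 g ÷ 3.883 g × 100%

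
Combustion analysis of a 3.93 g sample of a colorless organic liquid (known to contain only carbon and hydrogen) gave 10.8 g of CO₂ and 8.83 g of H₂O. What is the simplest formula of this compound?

CH4

mol C = 10.8 g CO₂ ÷ 44.009 g/mol = 0.2454 mol
mol H = 2 × 8.83 g H₂O ÷ 18.015 g/mol = 0.9803 mol
Divide by the smallest (0.2454 mol): C 1.000, H 3.995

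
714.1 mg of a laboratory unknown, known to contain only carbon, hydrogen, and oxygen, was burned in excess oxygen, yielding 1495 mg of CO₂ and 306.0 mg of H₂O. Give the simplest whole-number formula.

C2H2O

mol C = 1.495 g CO₂ ÷ 44.009 g/mol = 0.033970 mol
mol H = 2 × 0.3060 g H₂O ÷ 18.015 g/mol = 0.033972 mol
mass O = 0.7141 − (0.40802 + 0.034243) = 0.27184 g → mol O = 0.27184 ÷ 15.999 = 0.016991 mol
Divide by the smallest (0.016991 mol): C 1.999, H 1.999, O 1.000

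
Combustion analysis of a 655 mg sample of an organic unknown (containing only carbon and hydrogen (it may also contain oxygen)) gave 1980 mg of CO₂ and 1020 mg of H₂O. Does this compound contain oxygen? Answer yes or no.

mol C = 1.98 g CO₂ ÷ 44.009 g/mol = 0.04499 mol
mol H = 2 × 1.02 g H₂O ÷ 18.015 g/mol = 0.1132 mol
C and H together account for 0.6545 g — essentially the entire 0.655 g sample — so the compound contains no oxygen.

no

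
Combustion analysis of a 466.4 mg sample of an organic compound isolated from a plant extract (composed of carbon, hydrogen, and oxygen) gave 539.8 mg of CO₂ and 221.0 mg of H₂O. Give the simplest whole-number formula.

mol C = 0.5398 g CO₂ ÷ 44.009 g/mol = 0.012266 mol
mol H = 2 × 0.2210 g H₂O ÷ 18.015 g/mol = 0.024535 mol
mass O = 0.4664 − (0.14732 + 0.024731) = 0.29435 g → mol O = 0.29435 ÷ 15.999 = 0.018398 mol
Divide by the smallest (0.012266 mol): C 1.000, H 2.000, O 1.500
Multiplying each by 2 gives whole numbers: C 2.00, H 4.00, O 3.00

C2H4O3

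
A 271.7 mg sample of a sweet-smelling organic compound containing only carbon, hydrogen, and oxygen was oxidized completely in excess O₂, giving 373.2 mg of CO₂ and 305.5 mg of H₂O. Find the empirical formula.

CH4O

mol C = 0.3732 g CO₂ ÷ 44.009 g/mol = 0.0084801 mol
mol H = 2 × 0.3055 g H₂O ÷ 18.015 g/mol = 0.033916 mol
mass O = 0.2717 − (0.10185 + 0.034188) = 0.13566 g → mol O = 0.13566 ÷ 15.999 = 0.0084792 mol
Divide by the smallest (0.0084792 mol): C 1.000, H 4.000, O 1.000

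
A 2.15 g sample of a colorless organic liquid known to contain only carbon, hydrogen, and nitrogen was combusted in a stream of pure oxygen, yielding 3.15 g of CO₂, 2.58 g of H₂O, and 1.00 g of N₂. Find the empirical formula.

CH4N

mol C = 3.15 g CO₂ ÷ 44.009 g/mol = 0.07158 mol
mol H = 2 × 2.58 g H₂O ÷ 18.015 g/mol = 0.2864 mol
mol N = 2 × 1.00 g N₂ ÷ 28.014 g/mol = 0.07139 mol
Divide by the smallest (0.07139 mol): C 1.003, H 4.012, N 1.000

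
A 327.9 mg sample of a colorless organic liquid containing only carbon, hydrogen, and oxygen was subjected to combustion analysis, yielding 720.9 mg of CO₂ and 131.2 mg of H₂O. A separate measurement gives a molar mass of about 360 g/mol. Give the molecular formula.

mol C = 0.7209 g CO₂ ÷ 44.009 g/mol = 0.016381 mol
mol H = 2 × 0.1312 g H₂O ÷ 18.015 g/mol = 0.014566 mol
mass O = 0.3279 − (0.19675 + 0.014682) = 0.11647 g → mol O = 0.11647 ÷ 15.999 = 0.0072798 mol
Divide by the smallest (0.0072798 mol): C 2.250, H 2.001, O 1.000
Multiplying each by 4 gives whole numbers: C 9.00, H 8.00, O 4.00
Empirical formula: C9H8O4
Empirical-formula mass = 180.16 g/mol; 360 ÷ 180.16 ≈ 2, so the molecular formula is C18H16O8.

C18H16O8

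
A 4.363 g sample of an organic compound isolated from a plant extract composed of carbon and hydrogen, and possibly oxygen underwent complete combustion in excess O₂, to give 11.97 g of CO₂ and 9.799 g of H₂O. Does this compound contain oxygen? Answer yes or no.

no

mol C = 11.97 g CO₂ ÷ 44.009 g/mol = 0.27199 mol
mol H = 2 × 9.799 g H₂O ÷ 18.015 g/mol = 1.0879 mol
C and H together account for 4.3634 g — essentially the entire 4.363 g sample — so the compound contains no oxygen.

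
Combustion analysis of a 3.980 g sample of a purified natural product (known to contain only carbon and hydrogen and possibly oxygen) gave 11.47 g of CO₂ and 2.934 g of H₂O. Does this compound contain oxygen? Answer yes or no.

mol C = 11.47 g CO₂ ÷ 44.009 g/mol = 0.26063 mol
mol H = 2 × 2.934 g H₂O ÷ 18.015 g/mol = 0.32573 mol
C and H account for only 3.4587 g of the 3.980 g sample; the remaining 0.52126 g must be oxygen.

yes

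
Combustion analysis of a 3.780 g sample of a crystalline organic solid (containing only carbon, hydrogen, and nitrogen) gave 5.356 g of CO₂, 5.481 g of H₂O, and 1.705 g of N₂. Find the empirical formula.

mol C = 5.356 g CO₂ ÷ 44.009 g/mol = 0.12170 mol
mol H = 2 × 5.481 g H₂O ÷ 18.015 g/mol = 0.60849 mol
mol N = 2 × 1.705 g N₂ ÷ 28.014 g/mol = 0.12172 mol
Divide by the smallest (0.12170 mol): C 1.000, H 5.000, N 1.000

CH5N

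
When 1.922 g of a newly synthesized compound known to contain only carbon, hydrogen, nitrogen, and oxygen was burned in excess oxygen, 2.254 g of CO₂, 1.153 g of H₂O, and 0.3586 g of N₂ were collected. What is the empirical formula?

mol C = 2.254 g CO₂ ÷ 44.009 g/mol = 0.051217 mol
mol H = 2 × 1.153 g H₂O ÷ 18.015 g/mol = 0.12800 mol
mol N = 2 × 0.3586 g N₂ ÷ 28.014 g/mol = 0.025601 mol
mass O = 1.922 − (0.61516 + 0.12903 + 0.35860) = 0.81921 g → mol O = 0.81921 ÷ 15.999 = 0.051204 mol
Divide by the smallest (0.025601 mol): C 2.001, H 5.000, N 1.000, O 2.000

C2H5NO2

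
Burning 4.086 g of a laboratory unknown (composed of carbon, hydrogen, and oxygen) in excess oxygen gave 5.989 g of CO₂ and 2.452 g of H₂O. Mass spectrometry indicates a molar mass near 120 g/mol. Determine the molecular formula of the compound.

mol C = 5.989 g CO₂ ÷ 44.009 g/mol = 0.13609 mol
mol H = 2 × 2.452 g H₂O ÷ 18.015 g/mol = 0.27222 mol
mass O = 4.086 − (1.6345 + 0.27440) = 2.1771 g → mol O = 2.1771 ÷ 15.999 = 0.13608 mol
Divide by the smallest (0.13608 mol): C 1.000, H 2.000, O 1.000
Empirical formula: CH2O
Empirical-formula mass = 30.03 g/mol; 120 ÷ 30.03 ≈ 4, so the molecular formula is C4H8O4.

C4H8O4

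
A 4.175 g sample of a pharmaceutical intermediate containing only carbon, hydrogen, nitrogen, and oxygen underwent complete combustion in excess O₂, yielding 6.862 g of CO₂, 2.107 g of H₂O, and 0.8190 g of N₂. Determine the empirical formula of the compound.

mol C = 6.862 g CO₂ ÷ 44.009 g/mol = 0.15592 mol
mol H = 2 × 2.107 g H₂O ÷ 18.015 g/mol = 0.23392 mol
mol N = 2 × 0.8190 g N₂ ÷ 28.014 g/mol = 0.058471 mol
mass O = 4.175 − (1.8728 + 0.23579 + 0.81900) = 1.2474 g → mol O = 1.2474 ÷ 15.999 = 0.077969 mol
Divide by the smallest (0.058471 mol): C 2.667, H 4.001, N 1.000, O 1.333
Multiplying each by 3 gives whole numbers: C 8.00, H 12.00, N 3.00, O 4.00

C8H12N3O4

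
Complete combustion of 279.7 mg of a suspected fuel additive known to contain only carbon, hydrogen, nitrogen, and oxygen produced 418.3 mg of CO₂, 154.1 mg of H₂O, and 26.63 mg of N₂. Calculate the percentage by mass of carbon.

40.82%

mol C = 0.4183 g CO₂ ÷ 44.009 g/mol = 0.0095049 mol
mol H = 2 × 0.1541 g H₂O ÷ 18.015 g/mol = 0.017108 mol
mol N = 2 × 0.02663 g N₂ ÷ 28.014 g/mol = 0.0019012 mol
mass O = 0.2797 − (0.11416 + 0.017245 + 0.026630) = 0.12166 g → mol O = 0.12166 ÷ 15.999 = 0.0076044 mol
mass % C = 0.11416 g ÷ 0.2797 g × 100%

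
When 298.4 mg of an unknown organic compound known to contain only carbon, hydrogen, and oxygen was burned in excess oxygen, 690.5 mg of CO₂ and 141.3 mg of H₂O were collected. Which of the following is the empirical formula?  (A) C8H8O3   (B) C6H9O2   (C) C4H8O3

(A) C8H8O3

mol C = 0.6905 g CO₂ ÷ 44.009 g/mol = 0.015690 mol
mol H = 2 × 0.1413 g H₂O ÷ 18.015 g/mol = 0.015687 mol
mass O = 0.2984 − (0.18845 + 0.015812) = 0.094135 g → mol O = 0.094135 ÷ 15.999 = 0.0058838 mol
Divide by the smallest (0.0058838 mol): C 2.667, H 2.666, O 1.000
Multiplying each by 3 gives whole numbers: C 8.00, H 8.00, O 3.00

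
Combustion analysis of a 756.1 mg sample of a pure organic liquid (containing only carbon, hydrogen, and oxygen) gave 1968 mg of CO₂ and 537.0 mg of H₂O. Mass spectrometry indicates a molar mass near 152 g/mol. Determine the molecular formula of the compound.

mol C = 1.968 g CO₂ ÷ 44.009 g/mol = 0.044718 mol
mol H = 2 × 0.5370 g H₂O ÷ 18.015 g/mol = 0.059617 mol
mass O = 0.7561 − (0.53711 + 0.060094) = 0.15890 g → mol O = 0.15890 ÷ 15.999 = 0.0099317 mol
Divide by the smallest (0.0099317 mol): C 4.503, H 6.003, O 1.000
Multiplying each by 2 gives whole numbers: C 9.01, H 12.01, O 2.00
Empirical formula: C9H12O2
Empirical-formula mass = 152.19 g/mol; 152 ÷ 152.19 ≈ 1, so the molecular formula is C9H12O2.

C9H12O2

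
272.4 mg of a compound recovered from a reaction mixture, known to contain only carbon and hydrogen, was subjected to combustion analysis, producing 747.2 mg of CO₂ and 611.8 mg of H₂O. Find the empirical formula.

CH4

mol C = 0.7472 g CO₂ ÷ 44.009 g/mol = 0.016978 mol
mol H = 2 × 0.6118 g H₂O ÷ 18.015 g/mol = 0.067921 mol
Divide by the smallest (0.016978 mol): C 1.000, H 4.000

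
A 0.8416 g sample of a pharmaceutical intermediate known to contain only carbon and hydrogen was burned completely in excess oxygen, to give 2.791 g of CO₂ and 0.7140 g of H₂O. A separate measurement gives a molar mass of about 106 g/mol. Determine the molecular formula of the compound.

mol C = 2.791 g CO₂ ÷ 44.009 g/mol = 0.063419 mol
mol H = 2 × 0.7140 g H₂O ÷ 18.015 g/mol = 0.079267 mol
Divide by the smallest (0.063419 mol): C 1.000, H 1.250
Multiplying each by 4 gives whole numbers: C 4.00, H 5.00
Empirical formula: C4H5
Empirical-formula mass = 53.08 g/mol; 106 ÷ 53.08 ≈ 2, so the molecular formula is C8H10.

C8H10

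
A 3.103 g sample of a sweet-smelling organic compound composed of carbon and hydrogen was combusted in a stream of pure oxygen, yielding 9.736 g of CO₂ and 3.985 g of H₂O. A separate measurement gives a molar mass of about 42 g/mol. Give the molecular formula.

C3H6

mol C = 9.736 g CO₂ ÷ 44.009 g/mol = 0.22123 mol
mol H = 2 × 3.985 g H₂O ÷ 18.015 g/mol = 0.44241 mol
Divide by the smallest (0.22123 mol): C 1.000, H 2.000
Empirical formula: CH2
Empirical-formula mass = 14.03 g/mol; 42 ÷ 14.03 ≈ 3, so the molecular formula is C3H6.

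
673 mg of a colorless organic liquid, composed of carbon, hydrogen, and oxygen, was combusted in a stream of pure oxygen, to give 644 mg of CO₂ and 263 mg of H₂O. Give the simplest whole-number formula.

CH2O2

mol C = 0.644 g CO₂ ÷ 44.009 g/mol = 0.01463 mol
mol H = 2 × 0.263 g H₂O ÷ 18.015 g/mol = 0.02920 mol
mass O = 0.673 − (0.1758 + 0.02943) = 0.4678 g → mol O = 0.4678 ÷ 15.999 = 0.02924 mol
Divide by the smallest (0.01463 mol): C 1.000, H 1.995, O 1.998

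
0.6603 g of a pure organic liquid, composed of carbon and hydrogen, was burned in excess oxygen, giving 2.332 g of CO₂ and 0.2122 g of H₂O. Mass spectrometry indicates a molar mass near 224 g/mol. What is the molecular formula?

C18H8

mol C = 2.332 g CO₂ ÷ 44.009 g/mol = 0.052989 mol
mol H = 2 × 0.2122 g H₂O ÷ 18.015 g/mol = 0.023558 mol
Divide by the smallest (0.023558 mol): C 2.249, H 1.000
Multiplying each by 4 gives whole numbers: C 9.00, H 4.00
Empirical formula: C9H4
Empirical-formula mass = 112.13 g/mol; 224 ÷ 112.13 ≈ 2, so the molecular formula is C18H8.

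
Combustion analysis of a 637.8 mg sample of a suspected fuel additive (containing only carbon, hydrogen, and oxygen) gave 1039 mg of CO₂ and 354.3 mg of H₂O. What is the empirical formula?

C6H10O5

mol C = 1.039 g CO₂ ÷ 44.009 g/mol = 0.023609 mol
mol H = 2 × 0.3543 g H₂O ÷ 18.015 g/mol = 0.039334 mol
mass O = 0.6378 − (0.28357 + 0.039649) = 0.31459 g → mol O = 0.31459 ÷ 15.999 = 0.019663 mol
Divide by the smallest (0.019663 mol): C 1.201, H 2.000, O 1.000
Multiplying each by 5 gives whole numbers: C 6.00, H 10.00, O 5.00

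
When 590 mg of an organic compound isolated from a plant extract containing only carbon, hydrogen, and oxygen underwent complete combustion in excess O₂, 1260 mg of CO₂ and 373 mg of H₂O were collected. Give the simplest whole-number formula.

mol C = 1.26 g CO₂ ÷ 44.009 g/mol = 0.02863 mol
mol H = 2 × 0.373 g H₂O ÷ 18.015 g/mol = 0.04141 mol
mass O = 0.590 − (0.3439 + 0.04174) = 0.2044 g → mol O = 0.2044 ÷ 15.999 = 0.01277 mol
Divide by the smallest (0.01277 mol): C 2.241, H 3.242, O 1.000
Multiplying each by 4 gives whole numbers: C 8.96, H 12.97, O 4.00

C9H13O4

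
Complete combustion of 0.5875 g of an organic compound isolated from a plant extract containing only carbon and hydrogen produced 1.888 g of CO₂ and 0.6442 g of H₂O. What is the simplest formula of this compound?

mol C = 1.888 g CO₂ ÷ 44.009 g/mol = 0.042900 mol
mol H = 2 × 0.6442 g H₂O ÷ 18.015 g/mol = 0.071518 mol
Divide by the smallest (0.042900 mol): C 1.000, H 1.667
Multiplying each by 3 gives whole numbers: C 3.00, H 5.00

C3H5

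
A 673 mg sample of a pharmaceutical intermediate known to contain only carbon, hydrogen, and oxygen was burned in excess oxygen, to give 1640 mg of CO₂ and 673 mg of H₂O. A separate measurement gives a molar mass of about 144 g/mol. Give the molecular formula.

C8H16O2

mol C = 1.64 g CO₂ ÷ 44.009 g/mol = 0.03727 mol
mol H = 2 × 0.673 g H₂O ÷ 18.015 g/mol = 0.07472 mol
mass O = 0.673 − (0.4476 + 0.07531) = 0.1501 g → mol O = 0.1501 ÷ 15.999 = 0.009382 mol
Divide by the smallest (0.009382 mol): C 3.972, H 7.964, O 1.000
Empirical formula: C4H8O
Empirical-formula mass = 72.11 g/mol; 144 ÷ 72.11 ≈ 2, so the molecular formula is C8H16O2.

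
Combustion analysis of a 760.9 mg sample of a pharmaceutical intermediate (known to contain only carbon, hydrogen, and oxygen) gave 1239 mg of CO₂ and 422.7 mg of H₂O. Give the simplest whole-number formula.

mol C = 1.239 g CO₂ ÷ 44.009 g/mol = 0.028153 mol
mol H = 2 × 0.4227 g H₂O ÷ 18.015 g/mol = 0.046928 mol
mass O = 0.7609 − (0.33815 + 0.047303) = 0.37545 g → mol O = 0.37545 ÷ 15.999 = 0.023467 mol
Divide by the smallest (0.023467 mol): C 1.200, H 2.000, O 1.000
Multiplying each by 5 gives whole numbers: C 6.00, H 10.00, O 5.00

C6H10O5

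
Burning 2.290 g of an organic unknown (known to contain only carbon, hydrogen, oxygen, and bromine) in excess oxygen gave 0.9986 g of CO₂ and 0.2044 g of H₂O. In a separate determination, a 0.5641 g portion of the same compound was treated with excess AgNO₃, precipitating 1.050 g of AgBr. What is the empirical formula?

mol C = 0.9986 g CO₂ ÷ 44.009 g/mol = 0.022691 mol
mol H = 2 × 0.2044 g H₂O ÷ 18.015 g/mol = 0.022692 mol
From the AgBr data: mol Br per gram of compound = (1.050 ÷ 187.772) ÷ 0.5641 = 0.0099129 mol/g, so in the 2.290 g combustion sample mol Br = 0.022701 mol
mass O = 2.290 − (0.27254 + 0.022874 + 1.8139) = 0.18072 g → mol O = 0.18072 ÷ 15.999 = 0.011295 mol
Divide by the smallest (0.011295 mol): C 2.009, H 2.009, Br 2.010, O 1.000

C2H2Br2O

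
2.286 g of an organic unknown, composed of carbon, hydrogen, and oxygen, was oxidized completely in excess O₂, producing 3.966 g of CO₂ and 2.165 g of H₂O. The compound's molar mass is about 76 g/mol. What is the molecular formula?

C3H8O2

mol C = 3.966 g CO₂ ÷ 44.009 g/mol = 0.090118 mol
mol H = 2 × 2.165 g H₂O ÷ 18.015 g/mol = 0.24036 mol
mass O = 2.286 − (1.0824 + 0.24228) = 0.96132 g → mol O = 0.96132 ÷ 15.999 = 0.060086 mol
Divide by the smallest (0.060086 mol): C 1.500, H 4.000, O 1.000
Multiplying each by 2 gives whole numbers: C 3.00, H 8.00, O 2.00
Empirical formula: C3H8O2
Empirical-formula mass = 76.09 g/mol; 76 ÷ 76.09 ≈ 1, so the molecular formula is C3H8O2.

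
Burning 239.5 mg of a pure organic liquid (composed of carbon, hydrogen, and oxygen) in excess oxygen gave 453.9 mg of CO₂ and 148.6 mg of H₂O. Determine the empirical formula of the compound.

mol C = 0.4539 g CO₂ ÷ 44.009 g/mol = 0.010314 mol
mol H = 2 × 0.1486 g H₂O ÷ 18.015 g/mol = 0.016497 mol
mass O = 0.2395 − (0.12388 + 0.016629) = 0.098992 g → mol O = 0.098992 ÷ 15.999 = 0.0061874 mol
Divide by the smallest (0.0061874 mol): C 1.667, H 2.666, O 1.000
Multiplying each by 3 gives whole numbers: C 5.00, H 8.00, O 3.00

C5H8O3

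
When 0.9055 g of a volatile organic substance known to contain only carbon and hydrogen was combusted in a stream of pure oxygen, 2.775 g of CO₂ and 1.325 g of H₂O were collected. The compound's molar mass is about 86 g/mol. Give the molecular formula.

C6H14

mol C = 2.775 g CO₂ ÷ 44.009 g/mol = 0.063055 mol
mol H = 2 × 1.325 g H₂O ÷ 18.015 g/mol = 0.14710 mol
Divide by the smallest (0.063055 mol): C 1.000, H 2.333
Multiplying each by 3 gives whole numbers: C 3.00, H 7.00
Empirical formula: C3H7
Empirical-formula mass = 43.09 g/mol; 86 ÷ 43.09 ≈ 2, so the molecular formula is C6H14.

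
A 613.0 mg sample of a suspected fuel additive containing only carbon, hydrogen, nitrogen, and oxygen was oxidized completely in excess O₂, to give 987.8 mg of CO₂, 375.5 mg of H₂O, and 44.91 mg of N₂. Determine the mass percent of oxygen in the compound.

mol C = 0.9878 g CO₂ ÷ 44.009 g/mol = 0.022445 mol
mol H = 2 × 0.3755 g H₂O ÷ 18.015 g/mol = 0.041687 mol
mol N = 2 × 0.04491 g N₂ ÷ 28.014 g/mol = 0.0032063 mol
mass O = 0.6130 − (0.26959 + 0.042021 + 0.044910) = 0.25648 g → mol O = 0.25648 ÷ 15.999 = 0.016031 mol
mass % O = 0.25648 g ÷ 0.6130 g × 100%

41.84%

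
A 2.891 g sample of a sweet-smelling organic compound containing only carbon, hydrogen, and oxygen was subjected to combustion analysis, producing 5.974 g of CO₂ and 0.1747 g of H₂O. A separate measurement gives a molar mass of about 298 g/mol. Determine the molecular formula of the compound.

C14H2O8

mol C = 5.974 g CO₂ ÷ 44.009 g/mol = 0.13574 mol
mol H = 2 × 0.1747 g H₂O ÷ 18.015 g/mol = 0.019395 mol
mass O = 2.891 − (1.6304 + 0.019550) = 1.2410 g → mol O = 1.2410 ÷ 15.999 = 0.077568 mol
Divide by the smallest (0.019395 mol): C 6.999, H 1.000, O 3.999
Empirical formula: C7HO4
Empirical-formula mass = 149.08 g/mol; 298 ÷ 149.08 ≈ 2, so the molecular formula is C14H2O8.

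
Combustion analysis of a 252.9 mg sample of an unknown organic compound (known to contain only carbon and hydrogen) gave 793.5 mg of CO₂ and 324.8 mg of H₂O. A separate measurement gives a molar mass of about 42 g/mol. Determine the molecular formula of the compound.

C3H6

mol C = 0.7935 g CO₂ ÷ 44.009 g/mol = 0.018030 mol
mol H = 2 × 0.3248 g H₂O ÷ 18.015 g/mol = 0.036059 mol
Divide by the smallest (0.018030 mol): C 1.000, H 2.000
Empirical formula: CH2
Empirical-formula mass = 14.03 g/mol; 42 ÷ 14.03 ≈ 3, so the molecular formula is C3H6.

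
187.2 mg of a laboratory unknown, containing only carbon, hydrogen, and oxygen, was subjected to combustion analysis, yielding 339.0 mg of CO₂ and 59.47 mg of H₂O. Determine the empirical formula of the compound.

mol C = 0.3390 g CO₂ ÷ 44.009 g/mol = 0.0077030 mol
mol H = 2 × 0.05947 g H₂O ÷ 18.015 g/mol = 0.0066023 mol
mass O = 0.1872 − (0.092520 + 0.0066551) = 0.088025 g → mol O = 0.088025 ÷ 15.999 = 0.0055019 mol
Divide by the smallest (0.0055019 mol): C 1.400, H 1.200, O 1.000
Multiplying each by 5 gives whole numbers: C 7.00, H 6.00, O 5.00

C7H6O5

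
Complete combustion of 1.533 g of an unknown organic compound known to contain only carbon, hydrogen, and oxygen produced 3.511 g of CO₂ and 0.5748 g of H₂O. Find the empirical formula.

mol C = 3.511 g CO₂ ÷ 44.009 g/mol = 0.079779 mol
mol H = 2 × 0.5748 g H₂O ÷ 18.015 g/mol = 0.063813 mol
mass O = 1.533 − (0.95823 + 0.064324) = 0.51045 g → mol O = 0.51045 ÷ 15.999 = 0.031905 mol
Divide by the smallest (0.031905 mol): C 2.501, H 2.000, O 1.000
Multiplying each by 2 gives whole numbers: C 5.00, H 4.00, O 2.00

C5H4O2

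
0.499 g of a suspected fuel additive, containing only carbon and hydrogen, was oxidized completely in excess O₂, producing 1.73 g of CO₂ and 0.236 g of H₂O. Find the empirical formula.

C3H2

mol C = 1.73 g CO₂ ÷ 44.009 g/mol = 0.03931 mol
mol H = 2 × 0.236 g H₂O ÷ 18.015 g/mol = 0.02620 mol
Divide by the smallest (0.02620 mol): C 1.500, H 1.000
Multiplying each by 2 gives whole numbers: C 3.00, H 2.00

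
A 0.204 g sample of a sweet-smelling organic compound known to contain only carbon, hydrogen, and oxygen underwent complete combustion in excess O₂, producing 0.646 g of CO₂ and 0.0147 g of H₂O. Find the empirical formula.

mol C = 0.646 g CO₂ ÷ 44.009 g/mol = 0.01468 mol
mol H = 2 × 0.0147 g H₂O ÷ 18.015 g/mol = 0.001632 mol
mass O = 0.204 − (0.1763 + 0.001645) = 0.02605 g → mol O = 0.02605 ÷ 15.999 = 0.001628 mol
Divide by the smallest (0.001628 mol): C 9.016, H 1.002, O 1.000

C9HO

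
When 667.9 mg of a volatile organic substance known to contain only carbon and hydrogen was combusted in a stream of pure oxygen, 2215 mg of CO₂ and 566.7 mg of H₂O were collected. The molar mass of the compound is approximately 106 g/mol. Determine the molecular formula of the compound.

C8H10

mol C = 2.215 g CO₂ ÷ 44.009 g/mol = 0.050331 mol
mol H = 2 × 0.5667 g H₂O ÷ 18.015 g/mol = 0.062914 mol
Divide by the smallest (0.050331 mol): C 1.000, H 1.250
Multiplying each by 4 gives whole numbers: C 4.00, H 5.00
Empirical formula: C4H5
Empirical-formula mass = 53.08 g/mol; 106 ÷ 53.08 ≈ 2, so the molecular formula is C8H10.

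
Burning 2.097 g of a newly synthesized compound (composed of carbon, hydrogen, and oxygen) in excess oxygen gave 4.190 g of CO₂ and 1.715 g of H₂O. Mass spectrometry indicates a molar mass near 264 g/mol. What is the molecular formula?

C12H24O6

mol C = 4.190 g CO₂ ÷ 44.009 g/mol = 0.095208 mol
mol H = 2 × 1.715 g H₂O ÷ 18.015 g/mol = 0.19040 mol
mass O = 2.097 − (1.1435 + 0.19192) = 0.76154 g → mol O = 0.76154 ÷ 15.999 = 0.047599 mol
Divide by the smallest (0.047599 mol): C 2.000, H 4.000, O 1.000
Empirical formula: C2H4O
Empirical-formula mass = 44.05 g/mol; 264 ÷ 44.05 ≈ 6, so the molecular formula is C12H24O6.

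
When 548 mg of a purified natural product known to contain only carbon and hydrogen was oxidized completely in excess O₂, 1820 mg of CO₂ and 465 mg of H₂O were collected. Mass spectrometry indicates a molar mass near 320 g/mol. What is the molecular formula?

C24H30

mol C = 1.82 g CO₂ ÷ 44.009 g/mol = 0.04136 mol
mol H = 2 × 0.465 g H₂O ÷ 18.015 g/mol = 0.05162 mol
Divide by the smallest (0.04136 mol): C 1.000, H 1.248
Multiplying each by 4 gives whole numbers: C 4.00, H 4.99
Empirical formula: C4H5
Empirical-formula mass = 53.08 g/mol; 320 ÷ 53.08 ≈ 6, so the molecular formula is C24H30.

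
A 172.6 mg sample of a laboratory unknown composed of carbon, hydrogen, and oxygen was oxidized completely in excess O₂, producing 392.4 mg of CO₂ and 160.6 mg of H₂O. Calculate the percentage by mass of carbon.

62.05%

mol C = 0.3924 g CO₂ ÷ 44.009 g/mol = 0.0089164 mol
mol H = 2 × 0.1606 g H₂O ÷ 18.015 g/mol = 0.017830 mol
mass O = 0.1726 − (0.10709 + 0.017972) = 0.047533 g → mol O = 0.047533 ÷ 15.999 = 0.0029710 mol
mass % C = 0.10709 g ÷ 0.1726 g × 100%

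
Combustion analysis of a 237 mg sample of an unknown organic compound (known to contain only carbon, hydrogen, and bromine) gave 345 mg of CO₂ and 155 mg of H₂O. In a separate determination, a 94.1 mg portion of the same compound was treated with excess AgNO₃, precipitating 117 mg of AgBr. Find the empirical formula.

C5H11Br

mol C = 0.345 g CO₂ ÷ 44.009 g/mol = 0.007839 mol
mol H = 2 × 0.155 g H₂O ÷ 18.015 g/mol = 0.01721 mol
From the AgBr data: mol Br per gram of compound = (0.117 ÷ 187.772) ÷ 0.0941 = 0.006622 mol/g, so in the 0.237 g combustion sample mol Br = 0.001569 mol
Divide by the smallest (0.001569 mol): C 4.995, H 10.965, Br 1.000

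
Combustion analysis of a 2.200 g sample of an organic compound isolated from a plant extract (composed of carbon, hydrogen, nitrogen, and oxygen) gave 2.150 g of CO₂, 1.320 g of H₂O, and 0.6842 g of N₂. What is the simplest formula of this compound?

mol C = 2.150 g CO₂ ÷ 44.009 g/mol = 0.048854 mol
mol H = 2 × 1.320 g H₂O ÷ 18.015 g/mol = 0.14654 mol
mol N = 2 × 0.6842 g N₂ ÷ 28.014 g/mol = 0.048847 mol
mass O = 2.200 − (0.58678 + 0.14772 + 0.68420) = 0.78130 g → mol O = 0.78130 ÷ 15.999 = 0.048834 mol
Divide by the smallest (0.048834 mol): C 1.000, H 3.001, N 1.000, O 1.000

CH3NO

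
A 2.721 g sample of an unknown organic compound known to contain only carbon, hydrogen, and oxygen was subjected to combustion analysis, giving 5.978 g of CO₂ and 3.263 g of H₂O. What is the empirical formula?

mol C = 5.978 g CO₂ ÷ 44.009 g/mol = 0.13584 mol
mol H = 2 × 3.263 g H₂O ÷ 18.015 g/mol = 0.36225 mol
mass O = 2.721 − (1.6315 + 0.36515) = 0.72432 g → mol O = 0.72432 ÷ 15.999 = 0.045273 mol
Divide by the smallest (0.045273 mol): C 3.000, H 8.002, O 1.000

C3H8O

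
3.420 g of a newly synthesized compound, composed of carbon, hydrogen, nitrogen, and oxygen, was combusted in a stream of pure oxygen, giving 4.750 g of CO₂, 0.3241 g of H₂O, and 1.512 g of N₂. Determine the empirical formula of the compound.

C3HN3O

mol C = 4.750 g CO₂ ÷ 44.009 g/mol = 0.10793 mol
mol H = 2 × 0.3241 g H₂O ÷ 18.015 g/mol = 0.035981 mol
mol N = 2 × 1.512 g N₂ ÷ 28.014 g/mol = 0.10795 mol
mass O = 3.420 − (1.2964 + 0.036269 + 1.5120) = 0.57535 g → mol O = 0.57535 ÷ 15.999 = 0.035962 mol
Divide by the smallest (0.035962 mol): C 3.001, H 1.001, N 3.002, O 1.000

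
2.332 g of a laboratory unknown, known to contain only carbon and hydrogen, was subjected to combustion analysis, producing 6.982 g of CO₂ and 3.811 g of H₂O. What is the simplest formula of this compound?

mol C = 6.982 g CO₂ ÷ 44.009 g/mol = 0.15865 mol
mol H = 2 × 3.811 g H₂O ÷ 18.015 g/mol = 0.42309 mol
Divide by the smallest (0.15865 mol): C 1.000, H 2.667
Multiplying each by 3 gives whole numbers: C 3.00, H 8.00

C3H8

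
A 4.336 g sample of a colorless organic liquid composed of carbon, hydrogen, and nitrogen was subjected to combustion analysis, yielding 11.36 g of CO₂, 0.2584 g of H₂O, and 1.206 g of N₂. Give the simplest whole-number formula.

C9HN3

mol C = 11.36 g CO₂ ÷ 44.009 g/mol = 0.25813 mol
mol H = 2 × 0.2584 g H₂O ÷ 18.015 g/mol = 0.028687 mol
mol N = 2 × 1.206 g N₂ ÷ 28.014 g/mol = 0.086100 mol
Divide by the smallest (0.028687 mol): C 8.998, H 1.000, N 3.001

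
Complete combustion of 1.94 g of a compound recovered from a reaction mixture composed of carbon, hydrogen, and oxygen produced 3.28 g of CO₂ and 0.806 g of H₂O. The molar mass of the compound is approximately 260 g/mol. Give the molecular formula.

C10H12O8

mol C = 3.28 g CO₂ ÷ 44.009 g/mol = 0.07453 mol
mol H = 2 × 0.806 g H₂O ÷ 18.015 g/mol = 0.08948 mol
mass O = 1.94 − (0.8952 + 0.09020) = 0.9546 g → mol O = 0.9546 ÷ 15.999 = 0.05967 mol
Divide by the smallest (0.05967 mol): C 1.249, H 1.500, O 1.000
Multiplying each by 4 gives whole numbers: C 5.00, H 6.00, O 4.00
Empirical formula: C5H6O4
Empirical-formula mass = 130.10 g/mol; 260 ÷ 130.10 ≈ 2, so the molecular formula is C10H12O8.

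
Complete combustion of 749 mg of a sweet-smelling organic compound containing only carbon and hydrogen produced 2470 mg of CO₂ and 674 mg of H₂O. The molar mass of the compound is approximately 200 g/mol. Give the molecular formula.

mol C = 2.47 g CO₂ ÷ 44.009 g/mol = 0.05612 mol
mol H = 2 × 0.674 g H₂O ÷ 18.015 g/mol = 0.07483 mol
Divide by the smallest (0.05612 mol): C 1.000, H 1.333
Multiplying each by 3 gives whole numbers: C 3.00, H 4.00
Empirical formula: C3H4
Empirical-formula mass = 40.06 g/mol; 200 ÷ 40.06 ≈ 5, so the molecular formula is C15H20.

C15H20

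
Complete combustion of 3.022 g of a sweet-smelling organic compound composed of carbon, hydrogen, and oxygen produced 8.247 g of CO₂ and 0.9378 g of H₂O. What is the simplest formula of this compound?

mol C = 8.247 g CO₂ ÷ 44.009 g/mol = 0.18739 mol
mol H = 2 × 0.9378 g H₂O ÷ 18.015 g/mol = 0.10411 mol
mass O = 3.022 − (2.2508 + 0.10495) = 0.66627 g → mol O = 0.66627 ÷ 15.999 = 0.041645 mol
Divide by the smallest (0.041645 mol): C 4.500, H 2.500, O 1.000
Multiplying each by 2 gives whole numbers: C 9.00, H 5.00, O 2.00

C9H5O2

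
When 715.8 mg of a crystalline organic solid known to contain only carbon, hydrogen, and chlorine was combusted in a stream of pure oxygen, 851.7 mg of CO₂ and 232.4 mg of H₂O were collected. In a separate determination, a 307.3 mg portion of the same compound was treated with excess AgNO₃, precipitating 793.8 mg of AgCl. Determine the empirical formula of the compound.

mol C = 0.8517 g CO₂ ÷ 44.009 g/mol = 0.019353 mol
mol H = 2 × 0.2324 g H₂O ÷ 18.015 g/mol = 0.025801 mol
From the AgCl data: mol Cl per gram of compound = (0.7938 ÷ 143.318) ÷ 0.3073 = 0.018024 mol/g, so in the 0.7158 g combustion sample mol Cl = 0.012901 mol
Divide by the smallest (0.012901 mol): C 1.500, H 2.000, Cl 1.000
Multiplying each by 2 gives whole numbers: C 3.00, H 4.00, Cl 2.00

C3H4Cl2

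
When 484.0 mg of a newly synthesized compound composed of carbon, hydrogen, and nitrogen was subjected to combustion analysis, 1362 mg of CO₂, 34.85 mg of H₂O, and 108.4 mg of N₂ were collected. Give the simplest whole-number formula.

C8HN2

mol C = 1.362 g CO₂ ÷ 44.009 g/mol = 0.030948 mol
mol H = 2 × 0.03485 g H₂O ÷ 18.015 g/mol = 0.0038690 mol
mol N = 2 × 0.1084 g N₂ ÷ 28.014 g/mol = 0.0077390 mol
Divide by the smallest (0.0038690 mol): C 7.999, H 1.000, N 2.000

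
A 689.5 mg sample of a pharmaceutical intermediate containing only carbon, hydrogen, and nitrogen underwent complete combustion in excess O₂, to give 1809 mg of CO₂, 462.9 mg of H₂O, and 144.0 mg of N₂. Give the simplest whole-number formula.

C4H5N

mol C = 1.809 g CO₂ ÷ 44.009 g/mol = 0.041105 mol
mol H = 2 × 0.4629 g H₂O ÷ 18.015 g/mol = 0.051391 mol
mol N = 2 × 0.1440 g N₂ ÷ 28.014 g/mol = 0.010281 mol
Divide by the smallest (0.010281 mol): C 3.998, H 4.999, N 1.000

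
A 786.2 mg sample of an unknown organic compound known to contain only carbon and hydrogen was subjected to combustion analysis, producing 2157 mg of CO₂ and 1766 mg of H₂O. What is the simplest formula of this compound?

mol C = 2.157 g CO₂ ÷ 44.009 g/mol = 0.049013 mol
mol H = 2 × 1.766 g H₂O ÷ 18.015 g/mol = 0.19606 mol
Divide by the smallest (0.049013 mol): C 1.000, H 4.000

CH4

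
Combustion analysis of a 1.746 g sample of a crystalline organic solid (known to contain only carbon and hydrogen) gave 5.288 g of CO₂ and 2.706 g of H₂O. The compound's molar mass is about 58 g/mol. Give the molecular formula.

C4H10

mol C = 5.288 g CO₂ ÷ 44.009 g/mol = 0.12016 mol
mol H = 2 × 2.706 g H₂O ÷ 18.015 g/mol = 0.30042 mol
Divide by the smallest (0.12016 mol): C 1.000, H 2.500
Multiplying each by 2 gives whole numbers: C 2.00, H 5.00
Empirical formula: C2H5
Empirical-formula mass = 29.06 g/mol; 58 ÷ 29.06 ≈ 2, so the molecular formula is C4H10.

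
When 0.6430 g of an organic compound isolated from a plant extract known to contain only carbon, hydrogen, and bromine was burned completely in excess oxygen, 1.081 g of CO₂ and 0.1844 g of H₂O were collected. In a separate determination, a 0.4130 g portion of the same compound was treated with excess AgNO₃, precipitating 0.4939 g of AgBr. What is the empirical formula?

C6H5Br

mol C = 1.081 g CO₂ ÷ 44.009 g/mol = 0.024563 mol
mol H = 2 × 0.1844 g H₂O ÷ 18.015 g/mol = 0.020472 mol
From the AgBr data: mol Br per gram of compound = (0.4939 ÷ 187.772) ÷ 0.4130 = 0.0063688 mol/g, so in the 0.6430 g combustion sample mol Br = 0.0040951 mol
Divide by the smallest (0.0040951 mol): C 5.998, H 4.999, Br 1.000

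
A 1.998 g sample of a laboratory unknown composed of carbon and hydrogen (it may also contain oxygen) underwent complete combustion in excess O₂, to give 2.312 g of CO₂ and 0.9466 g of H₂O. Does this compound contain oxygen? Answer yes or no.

yes

mol C = 2.312 g CO₂ ÷ 44.009 g/mol = 0.052535 mol
mol H = 2 × 0.9466 g H₂O ÷ 18.015 g/mol = 0.10509 mol
C and H account for only 0.73693 g of the 1.998 g sample; the remaining 1.2611 g must be oxygen.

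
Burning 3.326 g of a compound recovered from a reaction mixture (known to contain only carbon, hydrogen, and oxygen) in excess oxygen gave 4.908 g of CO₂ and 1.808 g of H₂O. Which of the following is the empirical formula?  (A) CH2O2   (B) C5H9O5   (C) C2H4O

(B) C5H9O5

mol C = 4.908 g CO₂ ÷ 44.009 g/mol = 0.11152 mol
mol H = 2 × 1.808 g H₂O ÷ 18.015 g/mol = 0.20072 mol
mass O = 3.326 − (1.3395 + 0.20233) = 1.7842 g → mol O = 1.7842 ÷ 15.999 = 0.11152 mol
Divide by the smallest (0.11152 mol): C 1.000, H 1.800, O 1.000
Multiplying each by 5 gives whole numbers: C 5.00, H 9.00, O 5.00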